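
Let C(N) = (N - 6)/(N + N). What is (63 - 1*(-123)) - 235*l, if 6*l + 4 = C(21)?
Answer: 9203/28 ≈ 328.68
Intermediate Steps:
C(N) = (-6 + N)/(2*N) (C(N) = (-6 + N)/((2*N)) = (-6 + N)*(1/(2*N)) = (-6 + N)/(2*N))
l = -17/28 (l = -⅔ + ((½)*(-6 + 21)/21)/6 = -⅔ + ((½)*(1/21)*15)/6 = -⅔ + (⅙)*(5/14) = -⅔ + 5/84 = -17/28 ≈ -0.60714)
(63 - 1*(-123)) - 235*l = (63 - 1*(-123)) - 235*(-17/28) = (63 + 123) + 3995/28 = 186 + 3995/28 = 9203/28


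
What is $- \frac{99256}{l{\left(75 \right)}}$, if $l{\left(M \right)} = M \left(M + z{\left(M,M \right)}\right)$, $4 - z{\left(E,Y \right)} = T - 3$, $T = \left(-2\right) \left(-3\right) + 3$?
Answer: $- \frac{99256}{5475} \approx -18.129$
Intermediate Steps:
$T = 9$ ($T = 6 + 3 = 9$)
$z{\left(E,Y \right)} = -2$ ($z{\left(E,Y \right)} = 4 - \left(9 - 3\right) = 4 - 6 = -2$)
$l{\left(M \right)} = M \left(-2 + M\right)$ ($l{\left(M \right)} = M \left(M - 2\right) = M \left(-2 + M\right)$)
$- \frac{99256}{l{\left(75 \right)}} = - \frac{99256}{75 \left(-2 + 75\right)} = - \frac{99256}{75 \cdot 73} = - \frac{99256}{5475}$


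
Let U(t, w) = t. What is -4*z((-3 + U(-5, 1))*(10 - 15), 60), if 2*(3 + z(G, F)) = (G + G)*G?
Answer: -6388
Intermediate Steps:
z(G, F) = -3 + G**2 (z(G, F) = -3 + ((G + G)*G)/2 = -3 + ((2*G)*G)/2 = -3 + (2*G**2)/2 = -3 + G**2)
-4*z((-3 + U(-5, 1))*(10 - 15), 60) = -4*(-3 + ((-3 - 5)*(10 - 15))**2) = -4*(-3 + (-8*(-5))**2) = -4*(-3 + 40**2) = -4*(-3 + 1600) = -4*1597 = -6388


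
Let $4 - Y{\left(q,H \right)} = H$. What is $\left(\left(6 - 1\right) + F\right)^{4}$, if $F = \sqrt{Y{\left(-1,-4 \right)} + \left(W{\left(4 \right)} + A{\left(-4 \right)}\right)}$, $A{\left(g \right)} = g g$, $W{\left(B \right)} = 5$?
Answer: $\left(5 + \sqrt{29}\right)^{4} \approx 11632.0$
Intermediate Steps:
$Y{\left(q,H \right)} = 4 - H$
$A{\left(g \right)} = g^{2}$
$F = \sqrt{29}$ ($F = \sqrt{\left(4 - -4\right) + \left(5 + \left(-4\right)^{2}\right)} = \sqrt{\left(4 + 4\right) + \left(5 + 16\right)} = \sqrt{8 + 21} = \sqrt{29} \approx 5.3852$)
$\left(\left(6 - 1\right) + F\right)^{4} = \left(\left(6 - 1\right) + \sqrt{29}\right)^{4} = \left(5 + \sqrt{29}\right)^{4}$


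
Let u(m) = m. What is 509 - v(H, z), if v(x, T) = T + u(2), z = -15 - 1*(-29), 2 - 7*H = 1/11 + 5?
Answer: 493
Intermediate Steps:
H = -34/77 (H = 2/7 - (1/11 + 5)/7 = 2/7 - ⅐*56/11 = 2/7 - 8/11 = -34/77 ≈ -0.44156)
z = 14 (z = -15 + 29 = 14)
v(x, T) = 2 + T (v(x, T) = T + 2 = 2 + T)
509 - v(H, z) = 509 - (2 + 14) = 509 - 1*16 = 509 - 16 = 493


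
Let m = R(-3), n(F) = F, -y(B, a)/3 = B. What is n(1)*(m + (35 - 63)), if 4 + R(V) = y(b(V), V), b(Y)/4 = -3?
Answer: 4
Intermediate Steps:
b(Y) = -12 (b(Y) = 4*(-3) = -12)
y(B, a) = -3*B
R(V) = 32 (R(V) = -4 - 3*(-12) = -4 + 36 = 32)
m = 32
n(1)*(m + (35 - 63)) = 1*(32 + (35 - 63)) = 1*(32 - 28) = 1*4 = 4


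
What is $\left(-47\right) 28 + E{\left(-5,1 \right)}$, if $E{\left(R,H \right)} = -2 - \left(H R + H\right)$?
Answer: $-1314$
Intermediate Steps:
$E{\left(R,H \right)} = -2 - H - H R$ ($E{\left(R,H \right)} = -2 - \left(H + H R\right) = -2 - H - H R$)
$\left(-47\right) 28 + E{\left(-5,1 \right)} = \left(-47\right) 28 - \left(3 - 5\right) = -1316 - -2 = -1316 + 2 = -1314$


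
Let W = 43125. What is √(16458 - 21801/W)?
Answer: √5441259109/575 ≈ 128.29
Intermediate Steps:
√(16458 - 21801/W) = √(16458 - 21801/43125) = √(16458 - 21801*1/43125) = √(16458 - 7267/14375) = √(236576483/14375) = √5441259109/575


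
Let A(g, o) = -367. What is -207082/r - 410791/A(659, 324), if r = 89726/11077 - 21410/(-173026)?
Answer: -69592811609316201/2892343413341 ≈ -24061.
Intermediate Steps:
r = 7881044723/958304501 (r = 89726*(1/11077) - 21410*(-1/173026) = 89726/11077 + 10705/86513 = 7881044723/958304501 ≈ 8.2239)
-207082/r - 410791/A(659, 324) = -207082/7881044723/958304501 - 410791/(-367) = -207082*958304501/7881044723 - 410791*(-1/367) = -198447612676082/7881044723 + 410791/367 = -69592811609316201/2892343413341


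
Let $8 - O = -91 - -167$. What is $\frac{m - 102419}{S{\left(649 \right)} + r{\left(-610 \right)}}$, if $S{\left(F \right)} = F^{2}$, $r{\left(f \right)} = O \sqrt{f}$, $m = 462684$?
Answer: $\frac{151743978265}{177413103041} + \frac{24498020 i \sqrt{610}}{177413103041} \approx 0.85531 + 0.0034104 i$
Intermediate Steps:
$O = -68$ ($O = 8 - \left(-91 - -167\right) = 8 - \left(-91 + 167\right) = 8 - 76 = -68$)
$r{\left(f \right)} = - 68 \sqrt{f}$
$\frac{m - 102419}{S{\left(649 \right)} + r{\left(-610 \right)}} = \frac{462684 - 102419}{649^{2} - 68 \sqrt{-610}} = \frac{360265}{421201 - 68 i \sqrt{610}}$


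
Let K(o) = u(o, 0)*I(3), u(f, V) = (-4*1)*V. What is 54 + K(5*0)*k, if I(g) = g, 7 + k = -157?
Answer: 54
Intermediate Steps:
k = -164 (k = -7 - 157 = -164)
u(f, V) = -4*V
K(o) = 0 (K(o) = -4*0*3 = 0*3 = 0)
54 + K(5*0)*k = 54 + 0*(-164) = 54 + 0 = 54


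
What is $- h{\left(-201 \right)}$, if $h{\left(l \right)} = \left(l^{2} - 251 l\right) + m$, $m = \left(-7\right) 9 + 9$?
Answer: $-90798$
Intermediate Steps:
$m = -54$ ($m = -63 + 9 = -54$)
$h{\left(l \right)} = -54 + l^{2} - 251 l$ ($h{\left(l \right)} = \left(l^{2} - 251 l\right) - 54 = -54 + l^{2} - 251 l$)
$- h{\left(-201 \right)} = - (-54 + \left(-201\right)^{2} - -50451) = - (-54 + 40401 + 50451) = \left(-1\right) 90798 = -90798$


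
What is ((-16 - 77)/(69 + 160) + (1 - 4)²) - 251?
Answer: -55511/229 ≈ -242.41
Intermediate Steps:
((-16 - 77)/(69 + 160) + (1 - 4)²) - 251 = (-93/229 + (-3)²) - 251 = (-93*1/229 + 9) - 251 = (-93/229 + 9) - 251 = 1968/229 - 251 = -55511/229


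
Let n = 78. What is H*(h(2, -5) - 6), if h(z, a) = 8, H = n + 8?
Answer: 172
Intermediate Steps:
H = 86 (H = 78 + 8 = 86)
H*(h(2, -5) - 6) = 86*(8 - 6) = 86*2 = 172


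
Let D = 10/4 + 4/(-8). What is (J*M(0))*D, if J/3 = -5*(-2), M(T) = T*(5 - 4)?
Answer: 0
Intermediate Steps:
M(T) = T (M(T) = T*1 = T)
D = 2 (D = 10*(¼) + 4*(-⅛) = 5/2 - ½ = 2)
J = 30 (J = 3*(-5*(-2)) = 3*10 = 30)
(J*M(0))*D = (30*0)*2 = 0*2 = 0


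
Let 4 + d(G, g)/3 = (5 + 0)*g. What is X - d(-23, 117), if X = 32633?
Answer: 30890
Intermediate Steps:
d(G, g) = -12 + 15*g (d(G, g) = -12 + 3*((5 + 0)*g) = -12 + 3*(5*g) = -12 + 15*g)
X - d(-23, 117) = 32633 - (-12 + 15*117) = 32633 - (-12 + 1755) = 32633 - 1*1743 = 32633 - 1743 = 30890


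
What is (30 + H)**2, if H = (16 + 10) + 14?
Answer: 4900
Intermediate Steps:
H = 40 (H = 26 + 14 = 40)
(30 + H)**2 = (30 + 40)**2 = 70**2 = 4900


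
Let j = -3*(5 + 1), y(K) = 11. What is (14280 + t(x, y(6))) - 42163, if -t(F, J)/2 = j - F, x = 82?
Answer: -27683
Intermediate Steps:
j = -18 (j = -3*6 = -18)
t(F, J) = 36 + 2*F (t(F, J) = -2*(-18 - F) = 36 + 2*F)
(14280 + t(x, y(6))) - 42163 = (14280 + (36 + 2*82)) - 42163 = (14280 + (36 + 164)) - 42163 = (14280 + 200) - 42163 = 14480 - 42163 = -27683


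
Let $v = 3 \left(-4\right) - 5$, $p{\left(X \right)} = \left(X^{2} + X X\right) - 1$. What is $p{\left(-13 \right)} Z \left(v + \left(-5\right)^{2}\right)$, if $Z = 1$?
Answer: $2696$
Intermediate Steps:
$p{\left(X \right)} = -1 + 2 X^{2}$ ($p{\left(X \right)} = \left(X^{2} + X^{2}\right) - 1 = 2 X^{2} - 1 = -1 + 2 X^{2}$)
$v = -17$ ($v = -12 - 5 = -17$)
$p{\left(-13 \right)} Z \left(v + \left(-5\right)^{2}\right) = \left(-1 + 2 \left(-13\right)^{2}\right) 1 \left(-17 + \left(-5\right)^{2}\right) = \left(-1 + 2 \cdot 169\right) 1 \left(-17 + 25\right) = \left(-1 + 338\right) 1 \cdot 8 = 337 \cdot 8 = 2696$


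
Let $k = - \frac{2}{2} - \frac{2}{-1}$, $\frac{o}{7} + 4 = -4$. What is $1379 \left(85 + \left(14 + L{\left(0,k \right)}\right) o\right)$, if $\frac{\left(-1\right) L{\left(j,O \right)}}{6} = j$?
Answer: $-963921$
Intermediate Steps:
$o = -56$ ($o = -28 + 7 \left(-4\right) = -28 - 28 = -56$)
$k = 1$ ($k = \left(-2\right) \frac{1}{2} - -2 = -1 + 2 = 1$)
$L{\left(j,O \right)} = - 6 j$
$1379 \left(85 + \left(14 + L{\left(0,k \right)}\right) o\right) = 1379 \left(85 + \left(14 - 0\right) \left(-56\right)\right) = 1379 \left(85 + \left(14 + 0\right) \left(-56\right)\right) = 1379 \left(85 + 14 \left(-56\right)\right) = 1379 \left(85 - 784\right) = 1379 \left(-699\right) = -963921$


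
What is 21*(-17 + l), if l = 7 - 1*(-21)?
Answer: 231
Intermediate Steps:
l = 28 (l = 7 + 21 = 28)
21*(-17 + l) = 21*(-17 + 28) = 21*11 = 231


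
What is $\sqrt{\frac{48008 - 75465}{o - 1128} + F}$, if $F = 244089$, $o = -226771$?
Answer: $\frac{2 \sqrt{64681069185667}}{32557} \approx 494.05$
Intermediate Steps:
$\sqrt{\frac{48008 - 75465}{o - 1128} + F} = \sqrt{\frac{48008 - 75465}{-226771 - 1128} + 244089} = \sqrt{- \frac{27457}{-227899} + 244089} = \sqrt{\left(-27457\right) \left(- \frac{1}{227899}\right) + 244089} = \sqrt{\frac{27457}{227899} + 244089} = \sqrt{\frac{55627666468}{227899}} = \frac{2 \sqrt{64681069185667}}{32557}$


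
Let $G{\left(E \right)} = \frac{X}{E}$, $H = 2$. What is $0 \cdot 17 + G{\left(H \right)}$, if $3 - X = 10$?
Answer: $- \frac{7}{2} \approx -3.5$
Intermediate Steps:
$X = -7$ ($X = 3 - 10 = -7$)
$G{\left(E \right)} = - \frac{7}{E}$
$0 \cdot 17 + G{\left(H \right)} = 0 \cdot 17 - \frac{7}{2} = 0 - \frac{7}{2} = - \frac{7}{2}$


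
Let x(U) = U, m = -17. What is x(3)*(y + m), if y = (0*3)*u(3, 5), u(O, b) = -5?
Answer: -51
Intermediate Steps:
y = 0 (y = (0*3)*(-5) = 0*(-5) = 0)
x(3)*(y + m) = 3*(0 - 17) = 3*(-17) = -51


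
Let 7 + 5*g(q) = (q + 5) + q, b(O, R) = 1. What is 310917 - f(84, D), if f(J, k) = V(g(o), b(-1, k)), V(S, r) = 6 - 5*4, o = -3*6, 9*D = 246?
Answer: 310931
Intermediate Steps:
D = 82/3 (D = (1/9)*246 = 82/3 ≈ 27.333)
o = -18
g(q) = -2/5 + 2*q/5 (g(q) = -7/5 + ((q + 5) + q)/5 = -7/5 + ((5 + q) + q)/5 = -7/5 + (5 + 2*q)/5 = -7/5 + (1 + 2*q/5) = -2/5 + 2*q/5)
V(S, r) = -14 (V(S, r) = 6 - 20 = -14)
f(J, k) = -14
310917 - f(84, D) = 310917 - 1*(-14) = 310917 + 14 = 310931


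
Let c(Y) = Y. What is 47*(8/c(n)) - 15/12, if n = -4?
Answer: -381/4 ≈ -95.250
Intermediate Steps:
47*(8/c(n)) - 15/12 = 47*(8/(-4)) - 15/12 = 47*(8*(-1/4)) - 15*1/12 = 47*(-2) - 5/4 = -94 - 5/4 = -381/4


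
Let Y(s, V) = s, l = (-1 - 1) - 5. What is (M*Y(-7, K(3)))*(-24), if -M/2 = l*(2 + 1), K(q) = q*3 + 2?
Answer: 7056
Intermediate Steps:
K(q) = 2 + 3*q (K(q) = 3*q + 2 = 2 + 3*q)
l = -7 (l = -2 - 5 = -7)
M = 42 (M = -(-14)*(2 + 1) = -(-14)*3 = -2*(-21) = 42)
(M*Y(-7, K(3)))*(-24) = (42*(-7))*(-24) = -294*(-24) = 7056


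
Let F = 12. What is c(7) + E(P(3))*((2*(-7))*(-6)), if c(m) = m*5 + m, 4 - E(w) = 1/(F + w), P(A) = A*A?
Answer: 374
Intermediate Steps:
P(A) = A²
E(w) = 4 - 1/(12 + w)
c(m) = 6*m (c(m) = 5*m + m = 6*m)
c(7) + E(P(3))*((2*(-7))*(-6)) = 6*7 + ((47 + 4*3²)/(12 + 3²))*((2*(-7))*(-6)) = 42 + ((47 + 4*9)/(12 + 9))*(-14*(-6)) = 42 + ((47 + 36)/21)*84 = 42 + ((1/21)*83)*84 = 42 + (83/21)*84 = 42 + 332 = 374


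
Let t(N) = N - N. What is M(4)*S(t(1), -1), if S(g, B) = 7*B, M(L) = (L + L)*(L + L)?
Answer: -448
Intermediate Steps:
t(N) = 0
M(L) = 4*L**2 (M(L) = (2*L)*(2*L) = 4*L**2)
M(4)*S(t(1), -1) = (4*4**2)*(7*(-1)) = (4*16)*(-7) = 64*(-7) = -448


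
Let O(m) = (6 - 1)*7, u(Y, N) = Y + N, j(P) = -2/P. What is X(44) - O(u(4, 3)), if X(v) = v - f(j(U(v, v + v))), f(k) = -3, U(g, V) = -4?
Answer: 12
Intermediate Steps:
X(v) = 3 + v (X(v) = v - 1*(-3) = v + 3 = 3 + v)
u(Y, N) = N + Y
O(m) = 35 (O(m) = 5*7 = 35)
X(44) - O(u(4, 3)) = (3 + 44) - 1*35 = 47 - 35 = 12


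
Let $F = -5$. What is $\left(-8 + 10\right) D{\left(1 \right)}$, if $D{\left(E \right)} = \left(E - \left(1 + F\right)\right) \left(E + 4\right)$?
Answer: $50$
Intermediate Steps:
$D{\left(E \right)} = \left(4 + E\right)^{2}$ ($D{\left(E \right)} = \left(E - -4\right) \left(E + 4\right) = \left(E + \left(-1 + 5\right)\right) \left(4 + E\right) = \left(E + 4\right) \left(4 + E\right) = \left(4 + E\right) \left(4 + E\right) = \left(4 + E\right)^{2}$)
$\left(-8 + 10\right) D{\left(1 \right)} = \left(-8 + 10\right) \left(16 + 1^{2} + 8 \cdot 1\right) = 2 \left(16 + 1 + 8\right) = 2 \cdot 25 = 50$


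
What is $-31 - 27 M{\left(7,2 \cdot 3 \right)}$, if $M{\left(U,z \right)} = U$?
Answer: $-220$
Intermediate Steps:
$-31 - 27 M{\left(7,2 \cdot 3 \right)} = -31 - 189 = -220$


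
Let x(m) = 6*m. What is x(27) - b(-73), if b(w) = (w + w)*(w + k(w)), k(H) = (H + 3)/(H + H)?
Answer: -10426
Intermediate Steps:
k(H) = (3 + H)/(2*H) (k(H) = (3 + H)/((2*H)) = (3 + H)*(1/(2*H)) = (3 + H)/(2*H))
b(w) = 2*w*(w + (3 + w)/(2*w)) (b(w) = (w + w)*(w + (3 + w)/(2*w)) = (2*w)*(w + (3 + w)/(2*w)) = 2*w*(w + (3 + w)/(2*w)))
x(27) - b(-73) = 6*27 - (3 - 73 + 2*(-73)²) = 162 - (3 - 73 + 2*5329) = 162 - (3 - 73 + 10658) = 162 - 1*10588 = 162 - 10588 = -10426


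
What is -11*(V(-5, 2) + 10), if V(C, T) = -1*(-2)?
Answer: -132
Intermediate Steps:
V(C, T) = 2
-11*(V(-5, 2) + 10) = -11*(2 + 10) = -11*12 = -132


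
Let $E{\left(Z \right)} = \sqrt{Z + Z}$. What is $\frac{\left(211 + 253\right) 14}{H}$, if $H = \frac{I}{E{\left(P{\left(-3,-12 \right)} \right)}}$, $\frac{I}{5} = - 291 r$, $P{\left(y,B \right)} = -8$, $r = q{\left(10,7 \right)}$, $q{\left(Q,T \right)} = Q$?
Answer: $- \frac{12992 i}{7275} \approx - 1.7858 i$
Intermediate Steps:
$r = 10$
$E{\left(Z \right)} = \sqrt{2} \sqrt{Z}$ ($E{\left(Z \right)} = \sqrt{2 Z} = \sqrt{2} \sqrt{Z}$)
$I = -14550$ ($I = 5 \left(\left(-291\right) 10\right) = 5 \left(-2910\right) = -14550$)
$H = \frac{7275 i}{2}$ ($H = - \frac{14550}{\sqrt{2} \sqrt{-8}} = - \frac{14550}{\sqrt{2} \cdot 2 i \sqrt{2}} = - \frac{14550}{4 i} = - 14550 \left(- \frac{i}{4}\right) = \frac{7275 i}{2} \approx 3637.5 i$)
$\frac{\left(211 + 253\right) 14}{H} = \frac{\left(211 + 253\right) 14}{\frac{7275}{2} i} = 464 \cdot 14 \left(- \frac{2 i}{7275}\right) = 6496 \left(- \frac{2 i}{7275}\right) = - \frac{12992 i}{7275}$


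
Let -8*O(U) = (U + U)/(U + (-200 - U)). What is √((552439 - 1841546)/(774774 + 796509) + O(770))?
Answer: √318180015265/1496460 ≈ 0.37694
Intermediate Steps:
O(U) = U/800 (O(U) = -(U + U)/(8*(U + (-200 - U))) = -2*U/(8*(-200)) = -2*U*(-1)/(8*200) = -(-1)*U/800 = U/800)
√((552439 - 1841546)/(774774 + 796509) + O(770)) = √((552439 - 1841546)/(774774 + 796509) + (1/800)*770) = √(-1289107/1571283 + 77/80) = √(17860231/125702640) = √318180015265/1496460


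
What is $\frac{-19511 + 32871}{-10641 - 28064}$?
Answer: $- \frac{2672}{7741} \approx -0.34517$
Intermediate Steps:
$\frac{-19511 + 32871}{-10641 - 28064} = \frac{13360}{-38705} = 13360 \left(- \frac{1}{38705}\right) = - \frac{2672}{7741}$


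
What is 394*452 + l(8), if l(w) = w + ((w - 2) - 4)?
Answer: 178098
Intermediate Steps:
l(w) = -6 + 2*w (l(w) = w + ((-2 + w) - 4) = w + (-6 + w) = -6 + 2*w)
394*452 + l(8) = 394*452 + (-6 + 2*8) = 178088 + (-6 + 16) = 178088 + 10 = 178098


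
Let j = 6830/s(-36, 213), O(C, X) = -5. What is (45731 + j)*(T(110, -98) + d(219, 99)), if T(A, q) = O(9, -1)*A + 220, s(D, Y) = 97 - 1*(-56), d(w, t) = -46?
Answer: -2633381048/153 ≈ -1.7212e+7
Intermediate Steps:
s(D, Y) = 153 (s(D, Y) = 97 + 56 = 153)
T(A, q) = 220 - 5*A (T(A, q) = -5*A + 220 = 220 - 5*A)
j = 6830/153 ≈ 44.641
(45731 + j)*(T(110, -98) + d(219, 99)) = (45731 + 6830/153)*((220 - 5*110) - 46) = 7003673*((220 - 550) - 46)/153 = 7003673*(-330 - 46)/153 = (7003673/153)*(-376) = -2633381048/153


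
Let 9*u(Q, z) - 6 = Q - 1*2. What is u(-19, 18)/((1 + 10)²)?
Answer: -5/363 ≈ -0.013774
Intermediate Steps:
u(Q, z) = 4/9 + Q/9 (u(Q, z) = ⅔ + (Q - 1*2)/9 = ⅔ + (Q - 2)/9 = ⅔ + (-2 + Q)/9 = ⅔ + (-2/9 + Q/9) = 4/9 + Q/9)
u(-19, 18)/((1 + 10)²) = (4/9 + (⅑)*(-19))/((1 + 10)²) = (4/9 - 19/9)/(11²) = -5/3/121 = -5/3*1/121 = -5/363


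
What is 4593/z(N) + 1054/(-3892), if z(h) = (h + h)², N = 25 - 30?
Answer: 4442639/97300 ≈ 45.659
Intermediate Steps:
N = -5
z(h) = 4*h² (z(h) = (2*h)² = 4*h²)
4593/z(N) + 1054/(-3892) = 4593/((4*(-5)²)) + 1054/(-3892) = 4593/((4*25)) + 1054*(-1/3892) = 4593/100 - 527/1946 = 4442639/97300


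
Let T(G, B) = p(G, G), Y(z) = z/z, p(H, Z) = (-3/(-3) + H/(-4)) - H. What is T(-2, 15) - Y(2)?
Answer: 5/2 ≈ 2.5000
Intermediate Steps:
p(H, Z) = 1 - 5*H/4 (p(H, Z) = (-3*(-⅓) + H*(-¼)) - H = (1 - H/4) - H = 1 - 5*H/4)
Y(z) = 1
T(G, B) = 1 - 5*G/4
T(-2, 15) - Y(2) = (1 - 5/4*(-2)) - 1*1 = (1 + 5/2) - 1 = 7/2 - 1 = 5/2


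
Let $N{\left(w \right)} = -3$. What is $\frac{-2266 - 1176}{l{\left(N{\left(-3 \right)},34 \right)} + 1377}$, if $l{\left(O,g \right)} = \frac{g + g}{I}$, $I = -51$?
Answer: $- \frac{10326}{4127} \approx -2.5021$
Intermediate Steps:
$l{\left(O,g \right)} = - \frac{2 g}{51}$ ($l{\left(O,g \right)} = \frac{g + g}{-51} = 2 g \left(- \frac{1}{51}\right) = - \frac{2 g}{51}$)
$\frac{-2266 - 1176}{l{\left(N{\left(-3 \right)},34 \right)} + 1377} = \frac{-2266 - 1176}{\left(- \frac{2}{51}\right) 34 + 1377} = - \frac{3442}{- \frac{4}{3} + 1377} = - \frac{3442}{\frac{4127}{3}} = \left(-3442\right) \frac{3}{4127} = - \frac{10326}{4127}$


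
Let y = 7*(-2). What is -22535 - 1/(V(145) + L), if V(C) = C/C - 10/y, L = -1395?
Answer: -219783848/9753 ≈ -22535.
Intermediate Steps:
y = -14
V(C) = 12/7 (V(C) = C/C - 10/(-14) = 1 - 10*(-1/14) = 1 + 5/7 = 12/7)
-22535 - 1/(V(145) + L) = -22535 - 1/(12/7 - 1395) = -22535 - 1/(-9753/7) = -22535 - 1*(-7/9753) = -22535 + 7/9753 = -219783848/9753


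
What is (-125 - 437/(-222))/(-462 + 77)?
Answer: 2483/7770 ≈ 0.31956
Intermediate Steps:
(-125 - 437/(-222))/(-462 + 77) = (-125 - 437*(-1/222))/(-385) = (-125 + 437/222)*(-1/385) = -27313/222*(-1/385) = 2483/7770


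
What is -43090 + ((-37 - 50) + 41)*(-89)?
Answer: -38996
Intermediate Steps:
-43090 + ((-37 - 50) + 41)*(-89) = -43090 + (-87 + 41)*(-89) = -43090 - 46*(-89) = -43090 + 4094 = -38996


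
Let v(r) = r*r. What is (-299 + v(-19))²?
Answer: 3844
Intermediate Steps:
v(r) = r²
(-299 + v(-19))² = (-299 + (-19)²)² = (-299 + 361)² = 62² = 3844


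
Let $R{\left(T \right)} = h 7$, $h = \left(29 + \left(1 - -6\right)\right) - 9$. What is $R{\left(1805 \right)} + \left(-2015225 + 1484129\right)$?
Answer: $-530907$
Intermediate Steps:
$h = 27$ ($h = \left(29 + \left(1 + 6\right)\right) - 9 = \left(29 + 7\right) - 9 = 36 - 9 = 27$)
$R{\left(T \right)} = 189$ ($R{\left(T \right)} = 27 \cdot 7 = 189$)
$R{\left(1805 \right)} + \left(-2015225 + 1484129\right) = 189 + \left(-2015225 + 1484129\right) = 189 - 531096 = -530907$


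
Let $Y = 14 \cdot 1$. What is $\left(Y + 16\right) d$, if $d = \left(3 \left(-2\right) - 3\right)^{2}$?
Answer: $2430$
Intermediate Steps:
$d = 81$ ($d = \left(-6 - 3\right)^{2} = \left(-9\right)^{2} = 81$)
$Y = 14$
$\left(Y + 16\right) d = \left(14 + 16\right) 81 = 30 \cdot 81 = 2430$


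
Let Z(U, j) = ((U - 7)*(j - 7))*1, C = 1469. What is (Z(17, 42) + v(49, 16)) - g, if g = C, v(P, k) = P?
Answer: -1070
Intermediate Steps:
Z(U, j) = (-7 + U)*(-7 + j) (Z(U, j) = ((-7 + U)*(-7 + j))*1 = (-7 + U)*(-7 + j))
g = 1469
(Z(17, 42) + v(49, 16)) - g = ((49 - 7*17 - 7*42 + 17*42) + 49) - 1*1469 = ((49 - 119 - 294 + 714) + 49) - 1469 = (350 + 49) - 1469 = 399 - 1469 = -1070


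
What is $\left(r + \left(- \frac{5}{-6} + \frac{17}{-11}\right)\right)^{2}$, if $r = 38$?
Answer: $\frac{6056521}{4356} \approx 1390.4$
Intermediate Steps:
$\left(r + \left(- \frac{5}{-6} + \frac{17}{-11}\right)\right)^{2} = \left(38 + \left(- \frac{5}{-6} + \frac{17}{-11}\right)\right)^{2} = \left(38 + \left(\left(-5\right) \left(- \frac{1}{6}\right) + 17 \left(- \frac{1}{11}\right)\right)\right)^{2} = \left(38 + \left(\frac{5}{6} - \frac{17}{11}\right)\right)^{2} = \left(38 - \frac{47}{66}\right)^{2} = \left(\frac{2461}{66}\right)^{2} = \frac{6056521}{4356}$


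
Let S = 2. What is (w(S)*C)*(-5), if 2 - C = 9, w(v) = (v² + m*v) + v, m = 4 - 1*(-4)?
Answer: 770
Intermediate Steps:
m = 8 (m = 4 + 4 = 8)
w(v) = v² + 9*v (w(v) = (v² + 8*v) + v = v² + 9*v)
C = -7 (C = 2 - 1*9 = 2 - 9 = -7)
(w(S)*C)*(-5) = ((2*(9 + 2))*(-7))*(-5) = ((2*11)*(-7))*(-5) = (22*(-7))*(-5) = -154*(-5) = 770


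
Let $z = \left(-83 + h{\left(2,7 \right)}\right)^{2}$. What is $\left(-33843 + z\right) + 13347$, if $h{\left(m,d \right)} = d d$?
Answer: $-19340$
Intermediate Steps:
$h{\left(m,d \right)} = d^{2}$
$z = 1156$ ($z = \left(-83 + 7^{2}\right)^{2} = \left(-83 + 49\right)^{2} = \left(-34\right)^{2} = 1156$)
$\left(-33843 + z\right) + 13347 = \left(-33843 + 1156\right) + 13347 = -32687 + 13347 = -19340$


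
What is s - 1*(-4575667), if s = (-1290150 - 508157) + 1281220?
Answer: 4058580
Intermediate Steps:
s = -517087 (s = -1798307 + 1281220 = -517087)
s - 1*(-4575667) = -517087 - 1*(-4575667) = -517087 + 4575667 = 4058580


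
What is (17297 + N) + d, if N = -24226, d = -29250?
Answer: -36179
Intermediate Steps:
(17297 + N) + d = (17297 - 24226) - 29250 = -6929 - 29250 = -36179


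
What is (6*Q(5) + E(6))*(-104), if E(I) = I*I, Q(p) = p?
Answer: -6864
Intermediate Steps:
E(I) = I²
(6*Q(5) + E(6))*(-104) = (6*5 + 6²)*(-104) = (30 + 36)*(-104) = 66*(-104) = -6864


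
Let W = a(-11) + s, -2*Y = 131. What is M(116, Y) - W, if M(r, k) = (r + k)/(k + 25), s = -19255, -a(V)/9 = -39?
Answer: 1531123/81 ≈ 18903.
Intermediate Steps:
Y = -131/2 (Y = -½*131 = -131/2 ≈ -65.500)
a(V) = 351 (a(V) = -9*(-39) = 351)
W = -18904 (W = 351 - 19255 = -18904)
M(r, k) = (k + r)/(25 + k)
M(116, Y) - W = (-131/2 + 116)/(25 - 131/2) - 1*(-18904) = (101/2)/(-81/2) + 18904 = -2/81*101/2 + 18904 = -101/81 + 18904 = 1531123/81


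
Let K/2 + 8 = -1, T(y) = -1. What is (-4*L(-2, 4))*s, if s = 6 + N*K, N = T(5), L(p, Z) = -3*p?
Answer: -576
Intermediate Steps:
K = -18 (K = -16 + 2*(-1) = -16 - 2 = -18)
N = -1
s = 24 (s = 6 - 1*(-18) = 6 + 18 = 24)
(-4*L(-2, 4))*s = -(-12)*(-2)*24 = -4*6*24 = -24*24 = -576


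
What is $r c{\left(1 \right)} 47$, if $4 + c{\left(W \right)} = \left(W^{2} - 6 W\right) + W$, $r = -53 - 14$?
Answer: $25192$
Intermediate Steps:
$r = -67$ ($r = -53 - 14 = -67$)
$c{\left(W \right)} = -4 + W^{2} - 5 W$ ($c{\left(W \right)} = -4 + \left(\left(W^{2} - 6 W\right) + W\right) = -4 + \left(W^{2} - 5 W\right) = -4 + W^{2} - 5 W$)
$r c{\left(1 \right)} 47 = - 67 \left(-4 + 1^{2} - 5\right) 47 = - 67 \left(-4 + 1 - 5\right) 47 = \left(-67\right) \left(-8\right) 47 = 536 \cdot 47 = 25192$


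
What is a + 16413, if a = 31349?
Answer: 47762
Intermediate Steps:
a + 16413 = 31349 + 16413 = 47762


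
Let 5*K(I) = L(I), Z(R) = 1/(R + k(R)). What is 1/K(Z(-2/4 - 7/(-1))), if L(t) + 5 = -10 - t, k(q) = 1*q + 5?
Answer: -90/271 ≈ -0.33210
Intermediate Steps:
k(q) = 5 + q (k(q) = q + 5 = 5 + q)
L(t) = -15 - t (L(t) = -5 + (-10 - t) = -15 - t)
Z(R) = 1/(5 + 2*R) (Z(R) = 1/(R + (5 + R)) = 1/(5 + 2*R))
K(I) = -3 - I/5 (K(I) = (-15 - I)/5 = -3 - I/5)
1/K(Z(-2/4 - 7/(-1))) = 1/(-3 - 1/(5*(5 + 2*(-2/4 - 7/(-1))))) = 1/(-3 - 1/(5*(5 + 2*(-2*1/4 - 7*(-1))))) = 1/(-3 - 1/(5*(5 + 2*(-1/2 + 7)))) = 1/(-3 - 1/(5*(5 + 2*(13/2)))) = 1/(-3 - 1/(5*(5 + 13))) = 1/(-3 - 1/5/18) = 1/(-3 - 1/5*1/18) = 1/(-3 - 1/90) = 1/(-271/90) = -90/271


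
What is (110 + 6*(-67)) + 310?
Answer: 18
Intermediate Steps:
(110 + 6*(-67)) + 310 = (110 - 402) + 310 = -292 + 310 = 18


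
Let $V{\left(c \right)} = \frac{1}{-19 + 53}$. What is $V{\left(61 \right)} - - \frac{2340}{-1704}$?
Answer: $- \frac{1622}{1207} \approx -1.3438$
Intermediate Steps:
$V{\left(c \right)} = \frac{1}{34}$
$V{\left(61 \right)} - - \frac{2340}{-1704} = \frac{1}{34} - - \frac{2340}{-1704} = \frac{1}{34} - \left(-2340\right) \left(- \frac{1}{1704}\right) = \frac{1}{34} - \frac{195}{142} = - \frac{1622}{1207}$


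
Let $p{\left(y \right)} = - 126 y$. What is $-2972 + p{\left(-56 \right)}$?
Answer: $4084$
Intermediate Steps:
$-2972 + p{\left(-56 \right)} = -2972 - -7056 = -2972 + 7056 = 4084$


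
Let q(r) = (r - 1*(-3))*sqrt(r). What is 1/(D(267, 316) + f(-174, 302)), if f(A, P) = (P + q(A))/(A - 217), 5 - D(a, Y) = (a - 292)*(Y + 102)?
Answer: 4427293/46283942863 - 3519*I*sqrt(174)/879394914397 ≈ 9.5655e-5 - 5.2785e-8*I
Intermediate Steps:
D(a, Y) = 5 - (-292 + a)*(102 + Y) (D(a, Y) = 5 - (a - 292)*(Y + 102) = 5 - (-292 + a)*(102 + Y))
q(r) = sqrt(r)*(3 + r) (q(r) = (r + 3)*sqrt(r) = (3 + r)*sqrt(r) = sqrt(r)*(3 + r))
f(A, P) = (P + sqrt(A)*(3 + A))/(-217 + A) (f(A, P) = (P + sqrt(A)*(3 + A))/(A - 217) = (P + sqrt(A)*(3 + A))/(-217 + A))
1/(D(267, 316) + f(-174, 302)) = 1/((29789 - 102*267 + 292*316 - 1*316*267) + (302 + sqrt(-174)*(3 - 174))/(-217 - 174)) = 1/((29789 - 27234 + 92272 - 84372) + (302 + (I*sqrt(174))*(-171))/(-391)) = 1/(10455 - (302 - 171*I*sqrt(174))/391) = 1/(10455 + (-302/391 + 171*I*sqrt(174)/391)) = 1/(4087603/391 + 171*I*sqrt(174)/391)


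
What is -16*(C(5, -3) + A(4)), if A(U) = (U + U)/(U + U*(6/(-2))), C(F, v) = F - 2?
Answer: -32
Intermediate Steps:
C(F, v) = -2 + F
A(U) = -1 (A(U) = (2*U)/(U + U*(6*(-1/2))) = (2*U)/(U + U*(-3)) = (2*U)/(U - 3*U) = (2*U)/((-2*U)) = (2*U)*(-1/(2*U)) = -1)
-16*(C(5, -3) + A(4)) = -16*((-2 + 5) - 1) = -16*(3 - 1) = -16*2 = -32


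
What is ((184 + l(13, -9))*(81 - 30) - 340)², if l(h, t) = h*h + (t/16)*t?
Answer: 82219254121/256 ≈ 3.2117e+8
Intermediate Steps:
l(h, t) = h² + t²/16 (l(h, t) = h² + (t*(1/16))*t = h² + (t/16)*t = h² + t²/16)
((184 + l(13, -9))*(81 - 30) - 340)² = ((184 + (13² + (1/16)*(-9)²))*(81 - 30) - 340)² = ((184 + (169 + (1/16)*81))*51 - 340)² = ((184 + (169 + 81/16))*51 - 340)² = ((184 + 2785/16)*51 - 340)² = ((5729/16)*51 - 340)² = (292179/16 - 340)² = (286739/16)² = 82219254121/256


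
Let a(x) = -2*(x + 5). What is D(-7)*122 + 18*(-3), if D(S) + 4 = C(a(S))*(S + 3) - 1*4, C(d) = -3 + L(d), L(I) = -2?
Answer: 1410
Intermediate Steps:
a(x) = -10 - 2*x (a(x) = -2*(5 + x) = -10 - 2*x)
C(d) = -5 (C(d) = -3 - 2 = -5)
D(S) = -23 - 5*S (D(S) = -4 + (-5*(S + 3) - 1*4) = -4 + (-5*(3 + S) - 4) = -4 + ((-15 - 5*S) - 4) = -4 + (-19 - 5*S) = -23 - 5*S)
D(-7)*122 + 18*(-3) = (-23 - 5*(-7))*122 + 18*(-3) = (-23 + 35)*122 - 54 = 12*122 - 54 = 1464 - 54 = 1410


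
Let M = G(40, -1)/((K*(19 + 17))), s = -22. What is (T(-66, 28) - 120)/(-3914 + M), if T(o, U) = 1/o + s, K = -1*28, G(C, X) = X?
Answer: 1574664/43398421 ≈ 0.036284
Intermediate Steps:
K = -28
T(o, U) = -22 + 1/o (T(o, U) = 1/o - 22 = -22 + 1/o)
M = 1/1008 (M = -1/((-28*(19 + 17))) = -1/((-28*36)) = -1/(-1008) = -1*(-1/1008) = 1/1008 ≈ 0.00099206)
(T(-66, 28) - 120)/(-3914 + M) = ((-22 + 1/(-66)) - 120)/(-3914 + 1/1008) = ((-22 - 1/66) - 120)/(-3945311/1008) = (-1453/66 - 120)*(-1008/3945311) = -9373/66*(-1008/3945311) = 1574664/43398421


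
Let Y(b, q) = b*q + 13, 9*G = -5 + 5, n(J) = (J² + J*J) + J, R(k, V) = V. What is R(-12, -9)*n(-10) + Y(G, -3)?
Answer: -1697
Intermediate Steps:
n(J) = J + 2*J² (n(J) = (J² + J²) + J = 2*J² + J = J + 2*J²)
G = 0 (G = (-5 + 5)/9 = (⅑)*0 = 0)
Y(b, q) = 13 + b*q
R(-12, -9)*n(-10) + Y(G, -3) = -(-90)*(1 + 2*(-10)) + (13 + 0*(-3)) = -(-90)*(1 - 20) + (13 + 0) = -(-90)*(-19) + 13 = -9*190 + 13 = -1710 + 13 = -1697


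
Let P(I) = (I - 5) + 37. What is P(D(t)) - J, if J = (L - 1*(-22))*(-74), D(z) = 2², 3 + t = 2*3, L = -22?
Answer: 36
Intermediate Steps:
t = 3 (t = -3 + 2*3 = -3 + 6 = 3)
D(z) = 4
J = 0 (J = (-22 - 1*(-22))*(-74) = (-22 + 22)*(-74) = 0*(-74) = 0)
P(I) = 32 + I (P(I) = (-5 + I) + 37 = 32 + I)
P(D(t)) - J = (32 + 4) - 1*0 = 36 + 0 = 36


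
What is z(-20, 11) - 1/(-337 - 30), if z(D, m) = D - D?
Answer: 1/367 ≈ 0.0027248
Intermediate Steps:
z(D, m) = 0
z(-20, 11) - 1/(-337 - 30) = 0 - 1/(-337 - 30) = 0 - 1/(-367) = 0 - 1*(-1/367) = 0 + 1/367 = 1/367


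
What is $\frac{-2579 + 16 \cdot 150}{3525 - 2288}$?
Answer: $- \frac{179}{1237} \approx -0.1447$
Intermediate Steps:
$\frac{-2579 + 16 \cdot 150}{3525 - 2288} = \frac{-2579 + 2400}{1237} = \left(-179\right) \frac{1}{1237} = - \frac{179}{1237}$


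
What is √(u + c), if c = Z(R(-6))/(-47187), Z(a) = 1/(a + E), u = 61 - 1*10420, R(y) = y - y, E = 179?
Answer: 4*I*√104739394091539/402213 ≈ 101.78*I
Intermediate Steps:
R(y) = 0
u = -10359 (u = 61 - 10420 = -10359)
Z(a) = 1/(179 + a) (Z(a) = 1/(a + 179) = 1/(179 + a))
c = -1/8446473 (c = 1/((179 + 0)*(-47187)) = -1/47187/179 = (1/179)*(-1/47187) = -1/8446473 ≈ -1.1839e-7)
√(u + c) = √(-10359 - 1/8446473) = √(-87497013808/8446473) = 4*I*√104739394091539/402213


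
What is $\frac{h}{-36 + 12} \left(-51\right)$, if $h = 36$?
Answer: $\frac{153}{2} \approx 76.5$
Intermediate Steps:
$\frac{h}{-36 + 12} \left(-51\right) = \frac{1}{-36 + 12} \cdot 36 \left(-51\right) = \frac{1}{-24} \cdot 36 \left(-51\right) = \left(- \frac{1}{24}\right) 36 \left(-51\right) = \left(- \frac{3}{2}\right) \left(-51\right) = \frac{153}{2}$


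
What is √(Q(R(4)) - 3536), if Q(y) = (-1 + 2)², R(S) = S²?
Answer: I*√3535 ≈ 59.456*I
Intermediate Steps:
Q(y) = 1 (Q(y) = 1² = 1)
√(Q(R(4)) - 3536) = √(1 - 3536) = √(-3535) = I*√3535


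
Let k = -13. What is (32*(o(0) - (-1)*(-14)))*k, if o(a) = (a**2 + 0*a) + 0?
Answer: 5824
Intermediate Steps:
o(a) = a**2 (o(a) = (a**2 + 0) + 0 = a**2 + 0 = a**2)
(32*(o(0) - (-1)*(-14)))*k = (32*(0**2 - (-1)*(-14)))*(-13) = (32*(0 - 1*14))*(-13) = (32*(0 - 14))*(-13) = (32*(-14))*(-13) = -448*(-13) = 5824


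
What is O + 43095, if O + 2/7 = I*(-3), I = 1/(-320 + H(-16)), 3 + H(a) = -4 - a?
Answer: 93817214/2177 ≈ 43095.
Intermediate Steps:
H(a) = -7 - a (H(a) = -3 + (-4 - a) = -7 - a)
I = -1/311 (I = 1/(-320 + (-7 - 1*(-16))) = 1/(-320 + (-7 + 16)) = 1/(-320 + 9) = 1/(-311) = -1/311 ≈ -0.0032154)
O = -601/2177 (O = -2/7 - 1/311*(-3) = -2/7 + 3/311 = -601/2177 ≈ -0.27607)
O + 43095 = -601/2177 + 43095 = 93817214/2177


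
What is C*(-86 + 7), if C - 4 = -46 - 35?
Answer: 6083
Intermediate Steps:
C = -77 (C = 4 + (-46 - 35) = 4 - 81 = -77)
C*(-86 + 7) = -77*(-86 + 7) = -77*(-79) = 6083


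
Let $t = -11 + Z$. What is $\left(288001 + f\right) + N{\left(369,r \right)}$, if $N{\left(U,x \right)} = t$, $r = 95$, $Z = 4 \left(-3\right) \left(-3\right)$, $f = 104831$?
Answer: $392857$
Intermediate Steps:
$Z = 36$ ($Z = \left(-12\right) \left(-3\right) = 36$)
$t = 25$ ($t = -11 + 36 = 25$)
$N{\left(U,x \right)} = 25$
$\left(288001 + f\right) + N{\left(369,r \right)} = \left(288001 + 104831\right) + 25 = 392832 + 25 = 392857$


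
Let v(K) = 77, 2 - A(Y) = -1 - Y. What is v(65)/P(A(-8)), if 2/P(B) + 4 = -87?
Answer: -7007/2 ≈ -3503.5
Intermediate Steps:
A(Y) = 3 + Y (A(Y) = 2 - (-1 - Y) = 2 + (1 + Y) = 3 + Y)
P(B) = -2/91 (P(B) = 2/(-4 - 87) = 2/(-91) = 2*(-1/91) = -2/91)
v(65)/P(A(-8)) = 77/(-2/91) = 77*(-91/2) = -7007/2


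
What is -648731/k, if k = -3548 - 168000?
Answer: 648731/171548 ≈ 3.7816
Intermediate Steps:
k = -171548
-648731/k = -648731/(-171548) = -648731*(-1/171548) = 648731/171548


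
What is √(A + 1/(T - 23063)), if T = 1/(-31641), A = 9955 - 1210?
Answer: 3*√8084800893449573501/91217048 ≈ 93.515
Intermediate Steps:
A = 8745
T = -1/31641 ≈ -3.1605e-5
√(A + 1/(T - 23063)) = √(8745 + 1/(-1/31641 - 23063)) = √(8745 + 1/(-729736384/31641)) = √(8745 - 31641/729736384) = √(6381544646439/729736384) = 3*√8084800893449573501/91217048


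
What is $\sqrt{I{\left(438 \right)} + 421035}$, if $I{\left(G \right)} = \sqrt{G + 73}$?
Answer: $\sqrt{421035 + \sqrt{511}} \approx 648.89$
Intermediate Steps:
$I{\left(G \right)} = \sqrt{73 + G}$
$\sqrt{I{\left(438 \right)} + 421035} = \sqrt{\sqrt{73 + 438} + 421035} = \sqrt{\sqrt{511} + 421035} = \sqrt{421035 + \sqrt{511}}$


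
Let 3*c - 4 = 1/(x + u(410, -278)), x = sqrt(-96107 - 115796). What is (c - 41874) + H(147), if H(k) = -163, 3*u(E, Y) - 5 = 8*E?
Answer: (-126107*sqrt(211903) + 138087164*I)/(3*(sqrt(211903) - 1095*I)) ≈ -42036.0 - 0.00010681*I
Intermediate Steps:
x = I*sqrt(211903) (x = sqrt(-211903) = I*sqrt(211903) ≈ 460.33*I)
u(E, Y) = 5/3 + 8*E/3 (u(E, Y) = 5/3 + (8*E)/3 = 5/3 + 8*E/3)
c = 4/3 + 1/(3*(1095 + I*sqrt(211903))) (c = 4/3 + 1/(3*(I*sqrt(211903) + (5/3 + (8/3)*410))) = 4/3 + 1/(3*(I*sqrt(211903) + (5/3 + 3280/3))) = 4/3 + 1/(3*(I*sqrt(211903) + 1095)) = 4/3 + 1/(3*(1095 + I*sqrt(211903))) ≈ 1.3336 - 0.00010875*I)
(c - 41874) + H(147) = ((5644807/4232784 - I*sqrt(211903)/4232784) - 41874) - 163 = (-177237952409/4232784 - I*sqrt(211903)/4232784) - 163 = -177927896201/4232784 - I*sqrt(211903)/4232784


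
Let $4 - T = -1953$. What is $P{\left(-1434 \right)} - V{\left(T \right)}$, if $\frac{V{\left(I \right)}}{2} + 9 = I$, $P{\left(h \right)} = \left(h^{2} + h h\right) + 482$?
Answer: $4109298$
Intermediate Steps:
$T = 1957$ ($T = 4 - -1953 = 4 + 1953 = 1957$)
$P{\left(h \right)} = 482 + 2 h^{2}$ ($P{\left(h \right)} = \left(h^{2} + h^{2}\right) + 482 = 2 h^{2} + 482 = 482 + 2 h^{2}$)
$V{\left(I \right)} = -18 + 2 I$
$P{\left(-1434 \right)} - V{\left(T \right)} = \left(482 + 2 \left(-1434\right)^{2}\right) - \left(-18 + 2 \cdot 1957\right) = \left(482 + 2 \cdot 2056356\right) - \left(-18 + 3914\right) = \left(482 + 4112712\right) - 3896 = 4113194 - 3896 = 4109298$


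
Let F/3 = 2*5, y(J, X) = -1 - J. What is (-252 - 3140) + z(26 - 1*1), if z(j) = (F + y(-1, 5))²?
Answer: -2492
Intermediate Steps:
F = 30 (F = 3*(2*5) = 3*10 = 30)
z(j) = 900 (z(j) = (30 + (-1 - 1*(-1)))² = (30 + (-1 + 1))² = (30 + 0)² = 30² = 900)
(-252 - 3140) + z(26 - 1*1) = (-252 - 3140) + 900 = -3392 + 900 = -2492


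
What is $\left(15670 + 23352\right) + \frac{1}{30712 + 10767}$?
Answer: $\frac{1618593539}{41479} \approx 39022.0$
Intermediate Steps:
$\left(15670 + 23352\right) + \frac{1}{30712 + 10767} = 39022 + \frac{1}{41479} = \frac{1618593539}{41479}$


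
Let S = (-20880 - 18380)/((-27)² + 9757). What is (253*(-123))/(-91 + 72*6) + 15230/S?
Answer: -253091086/60853 ≈ -4159.1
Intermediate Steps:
S = -19630/5243 (S = -39260/(729 + 9757) = -39260/10486 = -39260*1/10486 = -19630/5243 ≈ -3.7440)
(253*(-123))/(-91 + 72*6) + 15230/S = (253*(-123))/(-91 + 72*6) + 15230/(-19630/5243) = -31119/(-91 + 432) + 15230*(-5243/19630) = -31119/341 - 7985089/1963 = -31119*1/341 - 7985089/1963 = -2829/31 - 7985089/1963 = -253091086/60853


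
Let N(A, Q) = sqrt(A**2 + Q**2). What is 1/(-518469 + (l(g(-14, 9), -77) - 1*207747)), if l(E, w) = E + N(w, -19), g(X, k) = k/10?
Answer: -72621510/52738836517801 - 100*sqrt(6290)/52738836517801 ≈ -1.3772e-6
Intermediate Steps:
g(X, k) = k/10 (g(X, k) = k*(1/10) = k/10)
l(E, w) = E + sqrt(361 + w**2) (l(E, w) = E + sqrt(w**2 + (-19)**2) = E + sqrt(w**2 + 361) = E + sqrt(361 + w**2))
1/(-518469 + (l(g(-14, 9), -77) - 1*207747)) = 1/(-518469 + (((1/10)*9 + sqrt(361 + (-77)**2)) - 1*207747)) = 1/(-518469 + ((9/10 + sqrt(361 + 5929)) - 207747)) = 1/(-518469 + ((9/10 + sqrt(6290)) - 207747)) = 1/(-518469 + (-2077461/10 + sqrt(6290))) = 1/(-7262151/10 + sqrt(6290))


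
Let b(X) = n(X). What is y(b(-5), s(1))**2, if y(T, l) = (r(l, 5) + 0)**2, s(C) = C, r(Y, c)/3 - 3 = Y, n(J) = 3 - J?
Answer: 20736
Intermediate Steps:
b(X) = 3 - X
r(Y, c) = 9 + 3*Y
y(T, l) = (9 + 3*l)**2 (y(T, l) = ((9 + 3*l) + 0)**2 = (9 + 3*l)**2)
y(b(-5), s(1))**2 = (9*(3 + 1)**2)**2 = (9*4**2)**2 = (9*16)**2 = 144**2 = 20736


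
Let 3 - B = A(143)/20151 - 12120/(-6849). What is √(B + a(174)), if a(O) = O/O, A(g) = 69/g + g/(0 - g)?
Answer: √1191734655849439702/730964091 ≈ 1.4935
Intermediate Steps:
A(g) = -1 + 69/g (A(g) = 69/g + g/((-g)) = 69/g + g*(-1/g) = 69/g - 1 = -1 + 69/g)
a(O) = 1
B = 2698187893/2192892273 (B = 3 - (((69 - 1*143)/143)/20151 - 12120/(-6849)) = 3 - (((69 - 143)/143)*(1/20151) - 12120*(-1/6849)) = 3 - (((1/143)*(-74))*(1/20151) + 4040/2283) = 3 - (-74/143*1/20151 + 4040/2283) = 3 - (-74/2881593 + 4040/2283) = 3 - 1*3880488926/2192892273 = 3 - 3880488926/2192892273 = 2698187893/2192892273 ≈ 1.2304)
√(B + a(174)) = √(2698187893/2192892273 + 1) = √(4891080166/2192892273) = √1191734655849439702/730964091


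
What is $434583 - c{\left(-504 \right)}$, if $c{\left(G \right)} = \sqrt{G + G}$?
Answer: $434583 - 12 i \sqrt{7} \approx 4.3458 \cdot 10^{5} - 31.749 i$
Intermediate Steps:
$c{\left(G \right)} = \sqrt{2} \sqrt{G}$ ($c{\left(G \right)} = \sqrt{2 G} = \sqrt{2} \sqrt{G}$)
$434583 - c{\left(-504 \right)} = 434583 - \sqrt{2} \sqrt{-504} = 434583 - \sqrt{2} \cdot 6 i \sqrt{14} = 434583 - 12 i \sqrt{7}$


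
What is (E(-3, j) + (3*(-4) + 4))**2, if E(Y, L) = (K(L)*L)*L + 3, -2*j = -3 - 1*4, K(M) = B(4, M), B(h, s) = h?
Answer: 1936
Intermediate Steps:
K(M) = 4
j = 7/2 (j = -(-3 - 1*4)/2 = -(-3 - 4)/2 = -1/2*(-7) = 7/2 ≈ 3.5000)
E(Y, L) = 3 + 4*L**2 (E(Y, L) = (4*L)*L + 3 = 4*L**2 + 3 = 3 + 4*L**2)
(E(-3, j) + (3*(-4) + 4))**2 = ((3 + 4*(7/2)**2) + (3*(-4) + 4))**2 = ((3 + 4*(49/4)) + (-12 + 4))**2 = ((3 + 49) - 8)**2 = (52 - 8)**2 = 44**2 = 1936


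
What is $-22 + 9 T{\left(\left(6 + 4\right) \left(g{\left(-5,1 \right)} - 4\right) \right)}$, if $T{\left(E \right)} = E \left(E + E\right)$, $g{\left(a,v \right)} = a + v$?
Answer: $115178$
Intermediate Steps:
$T{\left(E \right)} = 2 E^{2}$ ($T{\left(E \right)} = E 2 E = 2 E^{2}$)
$-22 + 9 T{\left(\left(6 + 4\right) \left(g{\left(-5,1 \right)} - 4\right) \right)} = -22 + 9 \cdot 2 \left(\left(6 + 4\right) \left(\left(-5 + 1\right) - 4\right)\right)^{2} = -22 + 9 \cdot 2 \left(10 \left(-4 - 4\right)\right)^{2} = -22 + 9 \cdot 2 \left(10 \left(-8\right)\right)^{2} = -22 + 9 \cdot 2 \left(-80\right)^{2} = -22 + 9 \cdot 2 \cdot 6400 = -22 + 9 \cdot 12800 = -22 + 115200 = 115178$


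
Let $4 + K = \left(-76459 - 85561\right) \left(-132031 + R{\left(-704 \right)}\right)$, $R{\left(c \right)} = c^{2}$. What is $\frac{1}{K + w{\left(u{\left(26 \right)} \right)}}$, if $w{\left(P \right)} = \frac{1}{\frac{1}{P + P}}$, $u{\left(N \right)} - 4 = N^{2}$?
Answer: $- \frac{1}{58908040344} \approx -1.6976 \cdot 10^{-11}$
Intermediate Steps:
$u{\left(N \right)} = 4 + N^{2}$
$K = -58908041704$ ($K = -4 + \left(-76459 - 85561\right) \left(-132031 + \left(-704\right)^{2}\right) = -4 - 162020 \left(-132031 + 495616\right) = -4 - 58908041700 = -58908041704$)
$w{\left(P \right)} = 2 P$ ($w{\left(P \right)} = \frac{1}{\frac{1}{2 P}} = \frac{1}{\frac{1}{2} \frac{1}{P}} = 2 P$)
$\frac{1}{K + w{\left(u{\left(26 \right)} \right)}} = \frac{1}{-58908041704 + 2 \left(4 + 26^{2}\right)} = \frac{1}{-58908041704 + 2 \left(4 + 676\right)} = \frac{1}{-58908041704 + 2 \cdot 680} = \frac{1}{-58908041704 + 1360} = \frac{1}{-58908040344} = - \frac{1}{58908040344}$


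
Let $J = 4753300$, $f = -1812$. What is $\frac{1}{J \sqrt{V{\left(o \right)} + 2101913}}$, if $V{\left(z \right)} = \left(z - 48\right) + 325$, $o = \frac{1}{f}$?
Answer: $\frac{\sqrt{1725553230387}}{9053059790285350} \approx 1.451 \cdot 10^{-10}$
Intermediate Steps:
$o = - \frac{1}{1812}$ ($o = \frac{1}{-1812} = - \frac{1}{1812} \approx -0.00055188$)
$V{\left(z \right)} = 277 + z$ ($V{\left(z \right)} = \left(-48 + z\right) + 325 = 277 + z$)
$\frac{1}{J \sqrt{V{\left(o \right)} + 2101913}} = \frac{1}{4753300 \sqrt{\left(277 - \frac{1}{1812}\right) + 2101913}} = \frac{1}{4753300 \sqrt{\frac{501923}{1812} + 2101913}} = \frac{1}{4753300 \sqrt{\frac{3809168279}{1812}}} = \frac{1}{4753300 \frac{\sqrt{1725553230387}}{906}} = \frac{\frac{2}{3809168279} \sqrt{1725553230387}}{4753300} = \frac{\sqrt{1725553230387}}{9053059790285350}$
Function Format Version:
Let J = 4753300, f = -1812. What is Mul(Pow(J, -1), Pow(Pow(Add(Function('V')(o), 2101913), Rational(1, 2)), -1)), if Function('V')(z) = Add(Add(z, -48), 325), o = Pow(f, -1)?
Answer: Mul(Rational(1, 9053059790285350), Pow(1725553230387, Rational(1, 2))) ≈ 1.4510e-10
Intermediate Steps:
o = Rational(-1, 1812) (o = Pow(-1812, -1) = Rational(-1, 1812) ≈ -0.00055188)
Function('V')(z) = Add(277, z) (Function('V')(z) = Add(Add(-48, z), 325) = Add(277, z))
Mul(Pow(J, -1), Pow(Pow(Add(Function('V')(o), 2101913), Rational(1, 2)), -1)) = Mul(Pow(4753300, -1), Pow(Pow(Add(Add(277, Rational(-1, 1812)), 2101913), Rational(1, 2)), -1)) = Mul(Rational(1, 4753300), Pow(Pow(Add(Rational(501923, 1812), 2101913), Rational(1, 2)), -1)) = Mul(Rational(1, 4753300), Pow(Pow(Rational(3809168279, 1812), Rational(1, 2)), -1)) = Mul(Rational(1, 4753300), Pow(Mul(Rational(1, 906), Pow(1725553230387, Rational(1, 2))), -1)) = Mul(Rational(1, 4753300), Mul(Rational(2, 3809168279), Pow(1725553230387, Rational(1, 2)))) = Mul(Rational(1, 9053059790285350), Pow(1725553230387, Rational(1, 2)))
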